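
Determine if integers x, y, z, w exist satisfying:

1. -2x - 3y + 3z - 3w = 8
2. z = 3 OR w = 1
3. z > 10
Yes

Take x = 2, y = 6, z = 11, w = 1. Substituting into each constraint:
  (1) -2(2) - 3(6) + 3(11) - 3(1) = 8 ✓
  (2) w = 1, target 1 ✓ (second branch holds)
  (3) 11 > 10 ✓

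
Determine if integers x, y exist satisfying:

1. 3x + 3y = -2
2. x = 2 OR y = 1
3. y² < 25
No

Even the single constraint (3x + 3y = -2) is infeasible over the integers.

  - 3x + 3y = -2: every term on the left is divisible by 3, so the LHS ≡ 0 (mod 3), but the RHS -2 is not — no integer solution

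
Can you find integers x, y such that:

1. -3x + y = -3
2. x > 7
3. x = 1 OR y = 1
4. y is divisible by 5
No

A contradictory subset is {-3x + y = -3, x > 7, x = 1 OR y = 1}. No integer assignment can satisfy these jointly:

  - -3x + y = -3: is a linear equation tying the variables together
  - x > 7: bounds one variable relative to a constant
  - x = 1 OR y = 1: forces a choice: either x = 1 or y = 1

Split on the disjunction (x = 1 OR y = 1):
  • If x = 1: this contradicts the bound x ≥ 8.
  • If y = 1: with y = 1, every remaining term of the linear equation is divisible by 3, so the left side is ≡ 0 (mod 3); but the right side -4 ≡ 2 (mod 3). No integers can satisfy it.
Both branches are infeasible, so the system has no integer solution.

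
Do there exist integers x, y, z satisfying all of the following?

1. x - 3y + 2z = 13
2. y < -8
Yes

Take x = -14, y = -9, z = 0. Substituting into each constraint:
  (1) (-14) - 3(-9) + 2(0) = 13 ✓
  (2) -9 < -8 ✓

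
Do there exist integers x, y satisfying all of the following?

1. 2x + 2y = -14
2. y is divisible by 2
Yes

Take x = -7, y = 0. Substituting into each constraint:
  (1) 2(-7) + 2(0) = -14 ✓
  (2) 0 = 2 × 0, remainder 0 ✓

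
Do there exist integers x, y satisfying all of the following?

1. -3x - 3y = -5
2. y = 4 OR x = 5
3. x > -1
No

Even the single constraint (-3x - 3y = -5) is infeasible over the integers.

  - -3x - 3y = -5: every term on the left is divisible by 3, so the LHS ≡ 0 (mod 3), but the RHS -5 is not — no integer solution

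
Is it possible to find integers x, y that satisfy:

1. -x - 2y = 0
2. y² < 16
Yes

Take x = 0, y = 0. Substituting into each constraint:
  (1) 0 - 2(0) = 0 ✓
  (2) y² = (0)² = 0, and 0 < 16 ✓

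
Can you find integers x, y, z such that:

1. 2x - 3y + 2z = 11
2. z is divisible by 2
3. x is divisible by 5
Yes

Take x = 0, y = -5, z = -2. Substituting into each constraint:
  (1) 2(0) - 3(-5) + 2(-2) = 11 ✓
  (2) -2 = 2 × -1, remainder 0 ✓
  (3) 0 = 5 × 0, remainder 0 ✓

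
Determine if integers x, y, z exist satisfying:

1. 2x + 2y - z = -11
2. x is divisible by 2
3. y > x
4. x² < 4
Yes

Take x = 0, y = 1, z = 13. Substituting into each constraint:
  (1) 2(0) + 2(1) + (-13) = -11 ✓
  (2) 0 = 2 × 0, remainder 0 ✓
  (3) 1 > 0 ✓
  (4) x² = (0)² = 0, and 0 < 4 ✓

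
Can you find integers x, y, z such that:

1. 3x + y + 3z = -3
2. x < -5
Yes

Take x = -6, y = 0, z = 5. Substituting into each constraint:
  (1) 3(-6) + 0 + 3(5) = -3 ✓
  (2) -6 < -5 ✓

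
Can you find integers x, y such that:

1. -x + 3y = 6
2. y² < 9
Yes

Take x = 0, y = 2. Substituting into each constraint:
  (1) 0 + 3(2) = 6 ✓
  (2) y² = (2)² = 4, and 4 < 9 ✓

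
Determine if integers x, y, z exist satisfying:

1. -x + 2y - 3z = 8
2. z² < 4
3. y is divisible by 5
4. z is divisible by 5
Yes

Take x = -8, y = 0, z = 0. Substituting into each constraint:
  (1) 8 + 2(0) - 3(0) = 8 ✓
  (2) z² = (0)² = 0, and 0 < 4 ✓
  (3) 0 = 5 × 0, remainder 0 ✓
  (4) 0 = 5 × 0, remainder 0 ✓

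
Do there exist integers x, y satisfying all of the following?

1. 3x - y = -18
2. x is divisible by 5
Yes

Take x = 0, y = 18. Substituting into each constraint:
  (1) 3(0) + (-18) = -18 ✓
  (2) 0 = 5 × 0, remainder 0 ✓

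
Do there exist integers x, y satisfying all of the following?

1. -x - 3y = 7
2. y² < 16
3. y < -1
Yes

Take x = -1, y = -2. Substituting into each constraint:
  (1) 1 - 3(-2) = 7 ✓
  (2) y² = (-2)² = 4, and 4 < 16 ✓
  (3) -2 < -1 ✓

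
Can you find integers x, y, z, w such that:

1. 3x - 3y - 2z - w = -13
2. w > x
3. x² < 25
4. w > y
Yes

Take x = 0, y = 0, z = 6, w = 1. Substituting into each constraint:
  (1) 3(0) - 3(0) - 2(6) + (-1) = -13 ✓
  (2) 1 > 0 ✓
  (3) x² = (0)² = 0, and 0 < 25 ✓
  (4) 1 > 0 ✓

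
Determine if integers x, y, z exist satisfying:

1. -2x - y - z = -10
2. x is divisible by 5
Yes

Take x = 0, y = 0, z = 10. Substituting into each constraint:
  (1) -2(0) + 0 + (-10) = -10 ✓
  (2) 0 = 5 × 0, remainder 0 ✓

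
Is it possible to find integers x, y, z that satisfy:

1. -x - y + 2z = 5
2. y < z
Yes

Take x = -3, y = 0, z = 1. Substituting into each constraint:
  (1) 3 + 0 + 2(1) = 5 ✓
  (2) 0 < 1 ✓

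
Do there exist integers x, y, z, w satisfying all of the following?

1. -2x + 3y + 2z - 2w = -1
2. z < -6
Yes

Take x = -5, y = 1, z = -7, w = 0. Substituting into each constraint:
  (1) -2(-5) + 3(1) + 2(-7) - 2(0) = -1 ✓
  (2) -7 < -6 ✓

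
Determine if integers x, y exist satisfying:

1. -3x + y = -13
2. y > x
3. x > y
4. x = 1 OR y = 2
No

A contradictory subset is {y > x, x > y}. No integer assignment can satisfy these jointly:

  - y > x: bounds one variable relative to another variable
  - x > y: bounds one variable relative to another variable

Direct contradiction: y > x and x > y cannot both hold.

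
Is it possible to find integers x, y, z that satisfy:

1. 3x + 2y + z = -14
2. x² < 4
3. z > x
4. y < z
Yes

Take x = 0, y = -8, z = 2. Substituting into each constraint:
  (1) 3(0) + 2(-8) + 2 = -14 ✓
  (2) x² = (0)² = 0, and 0 < 4 ✓
  (3) 2 > 0 ✓
  (4) -8 < 2 ✓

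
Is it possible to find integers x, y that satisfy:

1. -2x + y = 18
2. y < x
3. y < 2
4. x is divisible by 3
Yes

Take x = -21, y = -24. Substituting into each constraint:
  (1) -2(-21) + (-24) = 18 ✓
  (2) -24 < -21 ✓
  (3) -24 < 2 ✓
  (4) -21 = 3 × -7, remainder 0 ✓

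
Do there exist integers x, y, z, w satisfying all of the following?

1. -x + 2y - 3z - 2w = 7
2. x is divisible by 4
Yes

Take x = 0, y = 0, z = -3, w = 1. Substituting into each constraint:
  (1) 0 + 2(0) - 3(-3) - 2(1) = 7 ✓
  (2) 0 = 4 × 0, remainder 0 ✓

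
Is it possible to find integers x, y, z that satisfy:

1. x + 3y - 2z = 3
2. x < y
Yes

Take x = 0, y = 1, z = 0. Substituting into each constraint:
  (1) 0 + 3(1) - 2(0) = 3 ✓
  (2) 0 < 1 ✓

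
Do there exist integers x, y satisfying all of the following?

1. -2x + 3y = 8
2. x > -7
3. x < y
Yes

Take x = 5, y = 6. Substituting into each constraint:
  (1) -2(5) + 3(6) = 8 ✓
  (2) 5 > -7 ✓
  (3) 5 < 6 ✓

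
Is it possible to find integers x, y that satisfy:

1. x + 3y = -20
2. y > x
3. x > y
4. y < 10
No

A contradictory subset is {y > x, x > y}. No integer assignment can satisfy these jointly:

  - y > x: bounds one variable relative to another variable
  - x > y: bounds one variable relative to another variable

Direct contradiction: y > x and x > y cannot both hold.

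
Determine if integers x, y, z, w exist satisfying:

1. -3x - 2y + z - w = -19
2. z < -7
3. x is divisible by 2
Yes

Take x = 0, y = 5, z = -9, w = 0. Substituting into each constraint:
  (1) -3(0) - 2(5) + (-9) + 0 = -19 ✓
  (2) -9 < -7 ✓
  (3) 0 = 2 × 0, remainder 0 ✓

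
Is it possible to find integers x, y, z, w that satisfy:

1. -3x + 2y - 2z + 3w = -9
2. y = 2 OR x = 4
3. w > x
Yes

Take x = -1, y = 2, z = 8, w = 0. Substituting into each constraint:
  (1) -3(-1) + 2(2) - 2(8) + 3(0) = -9 ✓
  (2) y = 2, target 2 ✓ (first branch holds)
  (3) 0 > -1 ✓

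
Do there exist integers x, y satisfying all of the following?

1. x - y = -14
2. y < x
No

The full constraint system is jointly infeasible over the integers. Each constraint and what it forces:

  - x - y = -14: is a linear equation tying the variables together
  - y < x: bounds one variable relative to another variable

From the equation, x − y = -14, i.e. x − y = -14; but x > y requires x − y ≥ 1. Contradiction.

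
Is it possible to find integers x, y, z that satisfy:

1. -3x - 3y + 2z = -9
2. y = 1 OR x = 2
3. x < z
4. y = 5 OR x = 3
Yes

Take x = 2, y = 5, z = 6. Substituting into each constraint:
  (1) -3(2) - 3(5) + 2(6) = -9 ✓
  (2) x = 2, target 2 ✓ (second branch holds)
  (3) 2 < 6 ✓
  (4) y = 5, target 5 ✓ (first branch holds)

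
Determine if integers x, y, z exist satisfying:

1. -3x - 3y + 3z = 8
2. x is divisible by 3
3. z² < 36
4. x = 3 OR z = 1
No

Even the single constraint (-3x - 3y + 3z = 8) is infeasible over the integers.

  - -3x - 3y + 3z = 8: every term on the left is divisible by 3, so the LHS ≡ 0 (mod 3), but the RHS 8 is not — no integer solution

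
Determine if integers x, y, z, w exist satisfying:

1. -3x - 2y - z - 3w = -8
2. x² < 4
Yes

Take x = 0, y = 1, z = 0, w = 2. Substituting into each constraint:
  (1) -3(0) - 2(1) + 0 - 3(2) = -8 ✓
  (2) x² = (0)² = 0, and 0 < 4 ✓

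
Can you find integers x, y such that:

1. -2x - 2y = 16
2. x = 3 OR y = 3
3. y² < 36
Yes

Take x = -11, y = 3. Substituting into each constraint:
  (1) -2(-11) - 2(3) = 16 ✓
  (2) y = 3, target 3 ✓ (second branch holds)
  (3) y² = (3)² = 9, and 9 < 36 ✓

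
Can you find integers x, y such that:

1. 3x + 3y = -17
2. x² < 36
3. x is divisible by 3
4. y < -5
No

Even the single constraint (3x + 3y = -17) is infeasible over the integers.

  - 3x + 3y = -17: every term on the left is divisible by 3, so the LHS ≡ 0 (mod 3), but the RHS -17 is not — no integer solution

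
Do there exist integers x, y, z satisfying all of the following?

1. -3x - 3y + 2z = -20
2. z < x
Yes

Take x = 3, y = 5, z = 2. Substituting into each constraint:
  (1) -3(3) - 3(5) + 2(2) = -20 ✓
  (2) 2 < 3 ✓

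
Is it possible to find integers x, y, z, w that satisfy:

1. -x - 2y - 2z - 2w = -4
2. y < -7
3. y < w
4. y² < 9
No

A contradictory subset is {y < -7, y² < 9}. No integer assignment can satisfy these jointly:

  - y < -7: bounds one variable relative to a constant
  - y² < 9: restricts y to |y| ≤ 2

Direct contradiction: the bounds on y require y ≥ -2 and y ≤ -8 simultaneously, which is empty.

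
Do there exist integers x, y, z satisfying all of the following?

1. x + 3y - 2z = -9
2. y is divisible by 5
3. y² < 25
Yes

Take x = 1, y = 0, z = 5. Substituting into each constraint:
  (1) 1 + 3(0) - 2(5) = -9 ✓
  (2) 0 = 5 × 0, remainder 0 ✓
  (3) y² = (0)² = 0, and 0 < 25 ✓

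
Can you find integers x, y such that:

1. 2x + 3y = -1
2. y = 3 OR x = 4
Yes

Take x = 4, y = -3. Substituting into each constraint:
  (1) 2(4) + 3(-3) = -1 ✓
  (2) x = 4, target 4 ✓ (second branch holds)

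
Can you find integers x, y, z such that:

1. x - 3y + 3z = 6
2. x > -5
Yes

Take x = 0, y = -2, z = 0. Substituting into each constraint:
  (1) 0 - 3(-2) + 3(0) = 6 ✓
  (2) 0 > -5 ✓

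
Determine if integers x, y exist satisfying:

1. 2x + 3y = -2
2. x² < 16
Yes

Take x = 2, y = -2. Substituting into each constraint:
  (1) 2(2) + 3(-2) = -2 ✓
  (2) x² = (2)² = 4, and 4 < 16 ✓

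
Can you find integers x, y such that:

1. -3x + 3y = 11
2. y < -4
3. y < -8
No

Even the single constraint (-3x + 3y = 11) is infeasible over the integers.

  - -3x + 3y = 11: every term on the left is divisible by 3, so the LHS ≡ 0 (mod 3), but the RHS 11 is not — no integer solution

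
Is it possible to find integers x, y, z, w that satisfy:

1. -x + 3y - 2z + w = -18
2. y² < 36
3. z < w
Yes

Take x = 19, y = 0, z = 0, w = 1. Substituting into each constraint:
  (1) (-19) + 3(0) - 2(0) + 1 = -18 ✓
  (2) y² = (0)² = 0, and 0 < 36 ✓
  (3) 0 < 1 ✓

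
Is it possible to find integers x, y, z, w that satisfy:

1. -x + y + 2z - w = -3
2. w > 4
Yes

Take x = 0, y = 2, z = 0, w = 5. Substituting into each constraint:
  (1) 0 + 2 + 2(0) + (-5) = -3 ✓
  (2) 5 > 4 ✓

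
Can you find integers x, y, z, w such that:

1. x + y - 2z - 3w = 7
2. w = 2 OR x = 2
Yes

Take x = 1, y = 0, z = -6, w = 2. Substituting into each constraint:
  (1) 1 + 0 - 2(-6) - 3(2) = 7 ✓
  (2) w = 2, target 2 ✓ (first branch holds)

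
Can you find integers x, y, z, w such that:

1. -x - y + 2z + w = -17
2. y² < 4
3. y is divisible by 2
Yes

Take x = 1, y = 0, z = -8, w = 0. Substituting into each constraint:
  (1) (-1) + 0 + 2(-8) + 0 = -17 ✓
  (2) y² = (0)² = 0, and 0 < 4 ✓
  (3) 0 = 2 × 0, remainder 0 ✓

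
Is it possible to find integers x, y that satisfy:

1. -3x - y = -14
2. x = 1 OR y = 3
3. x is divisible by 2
No

The full constraint system is jointly infeasible over the integers. Each constraint and what it forces:

  - -3x - y = -14: is a linear equation tying the variables together
  - x = 1 OR y = 3: forces a choice: either x = 1 or y = 3
  - x is divisible by 2: restricts x to multiples of 2

Split on the disjunction (x = 1 OR y = 3):
  • If x = 1: this contradicts the divisibility constraint — 1 is not a multiple of 2.
  • If y = 3: with y = 3, writing x = 2x', every remaining term of the linear equation is divisible by 6, so the left side is ≡ 0 (mod 6); but the right side -11 ≡ 1 (mod 6). No integers can satisfy it.
Both branches are infeasible, so the system has no integer solution.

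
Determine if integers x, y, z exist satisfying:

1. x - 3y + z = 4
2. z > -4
Yes

Take x = 0, y = 0, z = 4. Substituting into each constraint:
  (1) 0 - 3(0) + 4 = 4 ✓
  (2) 4 > -4 ✓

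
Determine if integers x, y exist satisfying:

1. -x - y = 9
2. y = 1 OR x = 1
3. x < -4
Yes

Take x = -10, y = 1. Substituting into each constraint:
  (1) 10 + (-1) = 9 ✓
  (2) y = 1, target 1 ✓ (first branch holds)
  (3) -10 < -4 ✓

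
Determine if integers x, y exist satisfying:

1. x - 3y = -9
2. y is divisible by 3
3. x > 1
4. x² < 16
No

The full constraint system is jointly infeasible over the integers. Each constraint and what it forces:

  - x - 3y = -9: is a linear equation tying the variables together
  - y is divisible by 3: restricts y to multiples of 3
  - x > 1: bounds one variable relative to a constant
  - x² < 16: restricts x to |x| ≤ 3

The bounds confine x to {2, 3}. For each value, substitute into the equation:
  • x = 2: the equation gives -3y = -11, so y would not be an integer.
  • x = 3: the equation forces y = 4, but 3 does not divide 4.
Every case fails, so no integer solution exists.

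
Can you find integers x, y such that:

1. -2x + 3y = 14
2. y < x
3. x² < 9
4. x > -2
No

A contradictory subset is {-2x + 3y = 14, y < x, x² < 9}. No integer assignment can satisfy these jointly:

  - -2x + 3y = 14: is a linear equation tying the variables together
  - y < x: bounds one variable relative to another variable
  - x² < 9: restricts x to |x| ≤ 2

Propagating the comparison: y < x and x ≤ 2 give y ≤ 1. Range argument: with x ∈ [-2, 2], y ∈ [−∞, 1], the left side of the equation is at most 7, but the right side is 14 > 7. No integer solution exists.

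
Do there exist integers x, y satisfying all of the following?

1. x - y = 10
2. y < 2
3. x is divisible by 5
Yes

Take x = 0, y = -10. Substituting into each constraint:
  (1) 0 + 10 = 10 ✓
  (2) -10 < 2 ✓
  (3) 0 = 5 × 0, remainder 0 ✓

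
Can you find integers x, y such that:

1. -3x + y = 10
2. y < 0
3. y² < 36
Yes

Take x = -4, y = -2. Substituting into each constraint:
  (1) -3(-4) + (-2) = 10 ✓
  (2) -2 < 0 ✓
  (3) y² = (-2)² = 4, and 4 < 36 ✓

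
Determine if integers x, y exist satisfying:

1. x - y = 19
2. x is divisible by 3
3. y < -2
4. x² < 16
Yes

Take x = 0, y = -19. Substituting into each constraint:
  (1) 0 + 19 = 19 ✓
  (2) 0 = 3 × 0, remainder 0 ✓
  (3) -19 < -2 ✓
  (4) x² = (0)² = 0, and 0 < 16 ✓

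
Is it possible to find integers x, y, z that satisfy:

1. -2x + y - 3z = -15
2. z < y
Yes

Take x = 8, y = 1, z = 0. Substituting into each constraint:
  (1) -2(8) + 1 - 3(0) = -15 ✓
  (2) 0 < 1 ✓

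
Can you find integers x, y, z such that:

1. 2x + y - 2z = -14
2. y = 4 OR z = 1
Yes

Take x = 0, y = -12, z = 1. Substituting into each constraint:
  (1) 2(0) + (-12) - 2(1) = -14 ✓
  (2) z = 1, target 1 ✓ (second branch holds)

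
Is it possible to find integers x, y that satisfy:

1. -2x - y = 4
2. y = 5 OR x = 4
Yes

Take x = 4, y = -12. Substituting into each constraint:
  (1) -2(4) + 12 = 4 ✓
  (2) x = 4, target 4 ✓ (second branch holds)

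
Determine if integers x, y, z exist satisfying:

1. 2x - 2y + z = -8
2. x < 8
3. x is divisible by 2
Yes

Take x = 0, y = 0, z = -8. Substituting into each constraint:
  (1) 2(0) - 2(0) + (-8) = -8 ✓
  (2) 0 < 8 ✓
  (3) 0 = 2 × 0, remainder 0 ✓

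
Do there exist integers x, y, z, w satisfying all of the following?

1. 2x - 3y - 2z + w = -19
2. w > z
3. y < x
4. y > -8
Yes

Take x = 23, y = 22, z = 0, w = 1. Substituting into each constraint:
  (1) 2(23) - 3(22) - 2(0) + 1 = -19 ✓
  (2) 1 > 0 ✓
  (3) 22 < 23 ✓
  (4) 22 > -8 ✓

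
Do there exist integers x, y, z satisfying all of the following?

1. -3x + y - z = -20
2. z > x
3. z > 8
Yes

Take x = 0, y = -11, z = 9. Substituting into each constraint:
  (1) -3(0) + (-11) + (-9) = -20 ✓
  (2) 9 > 0 ✓
  (3) 9 > 8 ✓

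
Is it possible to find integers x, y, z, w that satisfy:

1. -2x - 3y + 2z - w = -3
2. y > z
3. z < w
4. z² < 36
Yes

Take x = -2, y = 2, z = 0, w = 1. Substituting into each constraint:
  (1) -2(-2) - 3(2) + 2(0) + (-1) = -3 ✓
  (2) 2 > 0 ✓
  (3) 0 < 1 ✓
  (4) z² = (0)² = 0, and 0 < 36 ✓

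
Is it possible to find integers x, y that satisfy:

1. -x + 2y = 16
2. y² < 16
Yes

Take x = -16, y = 0. Substituting into each constraint:
  (1) 16 + 2(0) = 16 ✓
  (2) y² = (0)² = 0, and 0 < 16 ✓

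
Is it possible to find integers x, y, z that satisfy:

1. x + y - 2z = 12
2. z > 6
Yes

Take x = 0, y = 26, z = 7. Substituting into each constraint:
  (1) 0 + 26 - 2(7) = 12 ✓
  (2) 7 > 6 ✓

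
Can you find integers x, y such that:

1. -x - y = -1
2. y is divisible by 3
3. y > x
Yes

Take x = -2, y = 3. Substituting into each constraint:
  (1) 2 + (-3) = -1 ✓
  (2) 3 = 3 × 1, remainder 0 ✓
  (3) 3 > -2 ✓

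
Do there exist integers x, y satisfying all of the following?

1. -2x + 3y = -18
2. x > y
Yes

Take x = -15, y = -16. Substituting into each constraint:
  (1) -2(-15) + 3(-16) = -18 ✓
  (2) -15 > -16 ✓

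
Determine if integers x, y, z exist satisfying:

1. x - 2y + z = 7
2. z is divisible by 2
Yes

Take x = 7, y = 0, z = 0. Substituting into each constraint:
  (1) 7 - 2(0) + 0 = 7 ✓
  (2) 0 = 2 × 0, remainder 0 ✓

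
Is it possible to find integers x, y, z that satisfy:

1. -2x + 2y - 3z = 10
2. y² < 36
Yes

Take x = -5, y = 0, z = 0. Substituting into each constraint:
  (1) -2(-5) + 2(0) - 3(0) = 10 ✓
  (2) y² = (0)² = 0, and 0 < 36 ✓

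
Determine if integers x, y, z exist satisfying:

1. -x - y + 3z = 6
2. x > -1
Yes

Take x = 0, y = -6, z = 0. Substituting into each constraint:
  (1) 0 + 6 + 3(0) = 6 ✓
  (2) 0 > -1 ✓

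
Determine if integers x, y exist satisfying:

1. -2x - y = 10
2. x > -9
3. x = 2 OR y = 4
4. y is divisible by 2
Yes

Take x = -7, y = 4. Substituting into each constraint:
  (1) -2(-7) + (-4) = 10 ✓
  (2) -7 > -9 ✓
  (3) y = 4, target 4 ✓ (second branch holds)
  (4) 4 = 2 × 2, remainder 0 ✓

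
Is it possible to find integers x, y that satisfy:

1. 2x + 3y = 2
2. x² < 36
Yes

Take x = 1, y = 0. Substituting into each constraint:
  (1) 2(1) + 3(0) = 2 ✓
  (2) x² = (1)² = 1, and 1 < 36 ✓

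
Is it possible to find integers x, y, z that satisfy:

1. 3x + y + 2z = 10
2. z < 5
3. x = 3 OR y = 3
Yes

Take x = 1, y = 3, z = 2. Substituting into each constraint:
  (1) 3(1) + 3 + 2(2) = 10 ✓
  (2) 2 < 5 ✓
  (3) y = 3, target 3 ✓ (second branch holds)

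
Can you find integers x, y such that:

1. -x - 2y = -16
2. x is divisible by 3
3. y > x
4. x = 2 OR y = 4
No

The full constraint system is jointly infeasible over the integers. Each constraint and what it forces:

  - -x - 2y = -16: is a linear equation tying the variables together
  - x is divisible by 3: restricts x to multiples of 3
  - y > x: bounds one variable relative to another variable
  - x = 2 OR y = 4: forces a choice: either x = 2 or y = 4

Split on the disjunction (x = 2 OR y = 4):
  • If x = 2: this contradicts the divisibility constraint — 2 is not a multiple of 3.
  • If y = 4: with y = 4, writing x = 3x', every remaining term of the linear equation is divisible by 3, so the left side is ≡ 0 (mod 3); but the right side -8 ≡ 1 (mod 3). No integers can satisfy it.
Both branches are infeasible, so the system has no integer solution.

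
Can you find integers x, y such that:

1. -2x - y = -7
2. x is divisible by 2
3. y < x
Yes

Take x = 4, y = -1. Substituting into each constraint:
  (1) -2(4) + 1 = -7 ✓
  (2) 4 = 2 × 2, remainder 0 ✓
  (3) -1 < 4 ✓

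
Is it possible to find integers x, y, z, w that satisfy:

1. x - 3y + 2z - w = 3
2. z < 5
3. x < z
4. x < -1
Yes

Take x = -2, y = -2, z = 0, w = 1. Substituting into each constraint:
  (1) (-2) - 3(-2) + 2(0) + (-1) = 3 ✓
  (2) 0 < 5 ✓
  (3) -2 < 0 ✓
  (4) -2 < -1 ✓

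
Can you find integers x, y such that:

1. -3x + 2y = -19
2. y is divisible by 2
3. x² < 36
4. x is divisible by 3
Yes

Take x = -3, y = -14. Substituting into each constraint:
  (1) -3(-3) + 2(-14) = -19 ✓
  (2) -14 = 2 × -7, remainder 0 ✓
  (3) x² = (-3)² = 9, and 9 < 36 ✓
  (4) -3 = 3 × -1, remainder 0 ✓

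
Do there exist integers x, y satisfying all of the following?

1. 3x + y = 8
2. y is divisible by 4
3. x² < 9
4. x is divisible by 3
Yes

Take x = 0, y = 8. Substituting into each constraint:
  (1) 3(0) + 8 = 8 ✓
  (2) 8 = 4 × 2, remainder 0 ✓
  (3) x² = (0)² = 0, and 0 < 9 ✓
  (4) 0 = 3 × 0, remainder 0 ✓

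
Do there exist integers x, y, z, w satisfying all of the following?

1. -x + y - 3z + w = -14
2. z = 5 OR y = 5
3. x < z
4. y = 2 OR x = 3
Yes

Take x = 3, y = 0, z = 5, w = 4. Substituting into each constraint:
  (1) (-3) + 0 - 3(5) + 4 = -14 ✓
  (2) z = 5, target 5 ✓ (first branch holds)
  (3) 3 < 5 ✓
  (4) x = 3, target 3 ✓ (second branch holds)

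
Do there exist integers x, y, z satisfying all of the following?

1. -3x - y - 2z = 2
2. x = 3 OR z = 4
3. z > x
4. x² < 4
Yes

Take x = 0, y = -10, z = 4. Substituting into each constraint:
  (1) -3(0) + 10 - 2(4) = 2 ✓
  (2) z = 4, target 4 ✓ (second branch holds)
  (3) 4 > 0 ✓
  (4) x² = (0)² = 0, and 0 < 4 ✓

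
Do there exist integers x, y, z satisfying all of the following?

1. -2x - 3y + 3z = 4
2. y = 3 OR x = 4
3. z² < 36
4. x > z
Yes

Take x = 4, y = -1, z = 3. Substituting into each constraint:
  (1) -2(4) - 3(-1) + 3(3) = 4 ✓
  (2) x = 4, target 4 ✓ (second branch holds)
  (3) z² = (3)² = 9, and 9 < 36 ✓
  (4) 4 > 3 ✓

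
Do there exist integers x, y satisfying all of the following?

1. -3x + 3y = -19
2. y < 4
No

Even the single constraint (-3x + 3y = -19) is infeasible over the integers.

  - -3x + 3y = -19: every term on the left is divisible by 3, so the LHS ≡ 0 (mod 3), but the RHS -19 is not — no integer solution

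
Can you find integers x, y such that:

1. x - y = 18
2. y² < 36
Yes

Take x = 18, y = 0. Substituting into each constraint:
  (1) 18 + 0 = 18 ✓
  (2) y² = (0)² = 0, and 0 < 36 ✓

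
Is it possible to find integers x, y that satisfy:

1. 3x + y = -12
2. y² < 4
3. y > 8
No

A contradictory subset is {y² < 4, y > 8}. No integer assignment can satisfy these jointly:

  - y² < 4: restricts y to |y| ≤ 1
  - y > 8: bounds one variable relative to a constant

Direct contradiction: the bounds on y require y ≥ 9 and y ≤ 1 simultaneously, which is empty.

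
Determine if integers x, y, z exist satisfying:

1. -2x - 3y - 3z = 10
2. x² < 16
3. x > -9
Yes

Take x = -2, y = 2, z = -4. Substituting into each constraint:
  (1) -2(-2) - 3(2) - 3(-4) = 10 ✓
  (2) x² = (-2)² = 4, and 4 < 16 ✓
  (3) -2 > -9 ✓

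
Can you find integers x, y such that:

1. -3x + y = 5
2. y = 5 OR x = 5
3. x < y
Yes

Take x = 0, y = 5. Substituting into each constraint:
  (1) -3(0) + 5 = 5 ✓
  (2) y = 5, target 5 ✓ (first branch holds)
  (3) 0 < 5 ✓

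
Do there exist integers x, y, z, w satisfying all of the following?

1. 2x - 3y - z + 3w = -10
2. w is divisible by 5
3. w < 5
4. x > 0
Yes

Take x = 1, y = 4, z = 0, w = 0. Substituting into each constraint:
  (1) 2(1) - 3(4) + 0 + 3(0) = -10 ✓
  (2) 0 = 5 × 0, remainder 0 ✓
  (3) 0 < 5 ✓
  (4) 1 > 0 ✓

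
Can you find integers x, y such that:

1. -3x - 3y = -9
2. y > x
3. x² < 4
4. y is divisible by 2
Yes

Take x = 1, y = 2. Substituting into each constraint:
  (1) -3(1) - 3(2) = -9 ✓
  (2) 2 > 1 ✓
  (3) x² = (1)² = 1, and 1 < 4 ✓
  (4) 2 = 2 × 1, remainder 0 ✓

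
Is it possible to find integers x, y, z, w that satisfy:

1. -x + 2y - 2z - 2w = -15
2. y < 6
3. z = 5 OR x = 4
Yes

Take x = 5, y = 0, z = 5, w = 0. Substituting into each constraint:
  (1) (-5) + 2(0) - 2(5) - 2(0) = -15 ✓
  (2) 0 < 6 ✓
  (3) z = 5, target 5 ✓ (first branch holds)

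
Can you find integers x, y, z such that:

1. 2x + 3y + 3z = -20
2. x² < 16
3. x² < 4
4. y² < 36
Yes

Take x = -1, y = 0, z = -6. Substituting into each constraint:
  (1) 2(-1) + 3(0) + 3(-6) = -20 ✓
  (2) x² = (-1)² = 1, and 1 < 16 ✓
  (3) x² = (-1)² = 1, and 1 < 4 ✓
  (4) y² = (0)² = 0, and 0 < 36 ✓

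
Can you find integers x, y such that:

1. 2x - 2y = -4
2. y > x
Yes

Take x = 0, y = 2. Substituting into each constraint:
  (1) 2(0) - 2(2) = -4 ✓
  (2) 2 > 0 ✓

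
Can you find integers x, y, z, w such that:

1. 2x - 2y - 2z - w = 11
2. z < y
Yes

Take x = 0, y = 0, z = -1, w = -9. Substituting into each constraint:
  (1) 2(0) - 2(0) - 2(-1) + 9 = 11 ✓
  (2) -1 < 0 ✓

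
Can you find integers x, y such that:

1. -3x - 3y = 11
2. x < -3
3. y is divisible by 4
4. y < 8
No

Even the single constraint (-3x - 3y = 11) is infeasible over the integers.

  - -3x - 3y = 11: every term on the left is divisible by 3, so the LHS ≡ 0 (mod 3), but the RHS 11 is not — no integer solution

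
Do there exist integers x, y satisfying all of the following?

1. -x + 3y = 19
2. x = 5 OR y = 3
Yes

Take x = 5, y = 8. Substituting into each constraint:
  (1) (-5) + 3(8) = 19 ✓
  (2) x = 5, target 5 ✓ (first branch holds)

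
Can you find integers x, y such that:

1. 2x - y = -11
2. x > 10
Yes

Take x = 11, y = 33. Substituting into each constraint:
  (1) 2(11) + (-33) = -11 ✓
  (2) 11 > 10 ✓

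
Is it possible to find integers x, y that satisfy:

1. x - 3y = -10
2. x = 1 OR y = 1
Yes

Take x = -7, y = 1. Substituting into each constraint:
  (1) (-7) - 3(1) = -10 ✓
  (2) y = 1, target 1 ✓ (second branch holds)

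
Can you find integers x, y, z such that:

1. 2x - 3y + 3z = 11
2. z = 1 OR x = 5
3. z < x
Yes

Take x = 4, y = 0, z = 1. Substituting into each constraint:
  (1) 2(4) - 3(0) + 3(1) = 11 ✓
  (2) z = 1, target 1 ✓ (first branch holds)
  (3) 1 < 4 ✓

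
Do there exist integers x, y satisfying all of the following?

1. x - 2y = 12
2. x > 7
Yes

Take x = 8, y = -2. Substituting into each constraint:
  (1) 8 - 2(-2) = 12 ✓
  (2) 8 > 7 ✓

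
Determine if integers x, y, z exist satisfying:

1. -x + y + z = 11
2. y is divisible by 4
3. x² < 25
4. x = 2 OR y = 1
Yes

Take x = 2, y = 4, z = 9. Substituting into each constraint:
  (1) (-2) + 4 + 9 = 11 ✓
  (2) 4 = 4 × 1, remainder 0 ✓
  (3) x² = (2)² = 4, and 4 < 25 ✓
  (4) x = 2, target 2 ✓ (first branch holds)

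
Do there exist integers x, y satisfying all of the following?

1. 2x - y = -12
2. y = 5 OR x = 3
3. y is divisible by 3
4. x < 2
No

A contradictory subset is {2x - y = -12, y = 5 OR x = 3, x < 2}. No integer assignment can satisfy these jointly:

  - 2x - y = -12: is a linear equation tying the variables together
  - y = 5 OR x = 3: forces a choice: either y = 5 or x = 3
  - x < 2: bounds one variable relative to a constant

Split on the disjunction (y = 5 OR x = 3):
  • If y = 5: with y = 5, every remaining term of the linear equation is divisible by 2, so the left side is ≡ 0 (mod 2); but the right side -7 ≡ 1 (mod 2). No integers can satisfy it.
  • If x = 3: this contradicts the bound x ≤ 1.
Both branches are infeasible, so the system has no integer solution.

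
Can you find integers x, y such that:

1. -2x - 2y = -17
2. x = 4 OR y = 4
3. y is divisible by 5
No

Even the single constraint (-2x - 2y = -17) is infeasible over the integers.

  - -2x - 2y = -17: every term on the left is divisible by 2, so the LHS ≡ 0 (mod 2), but the RHS -17 is not — no integer solution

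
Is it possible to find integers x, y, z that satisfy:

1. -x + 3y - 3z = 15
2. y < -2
Yes

Take x = -24, y = -3, z = 0. Substituting into each constraint:
  (1) 24 + 3(-3) - 3(0) = 15 ✓
  (2) -3 < -2 ✓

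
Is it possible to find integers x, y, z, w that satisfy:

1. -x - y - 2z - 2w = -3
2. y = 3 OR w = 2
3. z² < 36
Yes

Take x = -1, y = 0, z = 0, w = 2. Substituting into each constraint:
  (1) 1 + 0 - 2(0) - 2(2) = -3 ✓
  (2) w = 2, target 2 ✓ (second branch holds)
  (3) z² = (0)² = 0, and 0 < 36 ✓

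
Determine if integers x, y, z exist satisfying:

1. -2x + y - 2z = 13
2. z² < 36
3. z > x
Yes

Take x = -1, y = 11, z = 0. Substituting into each constraint:
  (1) -2(-1) + 11 - 2(0) = 13 ✓
  (2) z² = (0)² = 0, and 0 < 36 ✓
  (3) 0 > -1 ✓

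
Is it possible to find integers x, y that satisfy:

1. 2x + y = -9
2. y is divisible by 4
No

The full constraint system is jointly infeasible over the integers. Each constraint and what it forces:

  - 2x + y = -9: is a linear equation tying the variables together
  - y is divisible by 4: restricts y to multiples of 4

Modular obstruction: writing y = 4y', every remaining term of the linear equation is divisible by 2, so the left side is ≡ 0 (mod 2); but the right side -9 ≡ 1 (mod 2). No integers can satisfy it.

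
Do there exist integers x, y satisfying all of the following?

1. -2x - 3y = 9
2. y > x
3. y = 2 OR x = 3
No

The full constraint system is jointly infeasible over the integers. Each constraint and what it forces:

  - -2x - 3y = 9: is a linear equation tying the variables together
  - y > x: bounds one variable relative to another variable
  - y = 2 OR x = 3: forces a choice: either y = 2 or x = 3

Split on the disjunction (y = 2 OR x = 3):
  • If y = 2: with y = 2, every remaining term of the linear equation is divisible by 2, so the left side is ≡ 0 (mod 2); but the right side 15 ≡ 1 (mod 2). No integers can satisfy it.
  • If x = 3: the equation forces y = -5, giving (x, y) = (3, -5), which violates y > x.
Both branches are infeasible, so the system has no integer solution.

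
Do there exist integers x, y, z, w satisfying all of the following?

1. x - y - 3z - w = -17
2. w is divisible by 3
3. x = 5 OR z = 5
Yes

Take x = -2, y = 0, z = 5, w = 0. Substituting into each constraint:
  (1) (-2) + 0 - 3(5) + 0 = -17 ✓
  (2) 0 = 3 × 0, remainder 0 ✓
  (3) z = 5, target 5 ✓ (second branch holds)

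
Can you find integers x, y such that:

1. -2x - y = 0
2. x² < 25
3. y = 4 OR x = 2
Yes

Take x = -2, y = 4. Substituting into each constraint:
  (1) -2(-2) + (-4) = 0 ✓
  (2) x² = (-2)² = 4, and 4 < 25 ✓
  (3) y = 4, target 4 ✓ (first branch holds)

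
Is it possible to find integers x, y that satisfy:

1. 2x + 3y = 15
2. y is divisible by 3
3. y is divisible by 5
Yes

Take x = -15, y = 15. Substituting into each constraint:
  (1) 2(-15) + 3(15) = 15 ✓
  (2) 15 = 3 × 5, remainder 0 ✓
  (3) 15 = 5 × 3, remainder 0 ✓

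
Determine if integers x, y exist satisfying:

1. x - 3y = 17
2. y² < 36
Yes

Take x = 2, y = -5. Substituting into each constraint:
  (1) 2 - 3(-5) = 17 ✓
  (2) y² = (-5)² = 25, and 25 < 36 ✓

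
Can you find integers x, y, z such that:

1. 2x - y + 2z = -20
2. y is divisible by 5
Yes

Take x = 0, y = 0, z = -10. Substituting into each constraint:
  (1) 2(0) + 0 + 2(-10) = -20 ✓
  (2) 0 = 5 × 0, remainder 0 ✓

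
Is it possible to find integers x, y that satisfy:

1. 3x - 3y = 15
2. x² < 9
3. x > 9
No

A contradictory subset is {x² < 9, x > 9}. No integer assignment can satisfy these jointly:

  - x² < 9: restricts x to |x| ≤ 2
  - x > 9: bounds one variable relative to a constant

Direct contradiction: the bounds on x require x ≥ 10 and x ≤ 2 simultaneously, which is empty.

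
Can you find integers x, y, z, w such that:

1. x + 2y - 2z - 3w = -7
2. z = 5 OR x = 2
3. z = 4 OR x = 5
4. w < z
Yes

Take x = 2, y = 4, z = 4, w = 3. Substituting into each constraint:
  (1) 2 + 2(4) - 2(4) - 3(3) = -7 ✓
  (2) x = 2, target 2 ✓ (second branch holds)
  (3) z = 4, target 4 ✓ (first branch holds)
  (4) 3 < 4 ✓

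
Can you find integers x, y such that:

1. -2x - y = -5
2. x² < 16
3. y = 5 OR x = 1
Yes

Take x = 1, y = 3. Substituting into each constraint:
  (1) -2(1) + (-3) = -5 ✓
  (2) x² = (1)² = 1, and 1 < 16 ✓
  (3) x = 1, target 1 ✓ (second branch holds)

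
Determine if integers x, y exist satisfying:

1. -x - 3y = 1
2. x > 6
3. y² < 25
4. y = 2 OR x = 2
No

A contradictory subset is {-x - 3y = 1, x > 6, y = 2 OR x = 2}. No integer assignment can satisfy these jointly:

  - -x - 3y = 1: is a linear equation tying the variables together
  - x > 6: bounds one variable relative to a constant
  - y = 2 OR x = 2: forces a choice: either y = 2 or x = 2

Split on the disjunction (y = 2 OR x = 2):
  • If y = 2: the equation forces x = -7, which contradicts the bound x ≥ 7.
  • If x = 2: this contradicts the bound x ≥ 7.
Both branches are infeasible, so the system has no integer solution.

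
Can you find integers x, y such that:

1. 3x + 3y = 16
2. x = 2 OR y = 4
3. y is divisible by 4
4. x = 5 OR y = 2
No

Even the single constraint (3x + 3y = 16) is infeasible over the integers.

  - 3x + 3y = 16: every term on the left is divisible by 3, so the LHS ≡ 0 (mod 3), but the RHS 16 is not — no integer solution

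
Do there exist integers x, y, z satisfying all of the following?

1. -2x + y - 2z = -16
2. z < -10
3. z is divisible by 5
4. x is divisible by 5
Yes

Take x = 0, y = -46, z = -15. Substituting into each constraint:
  (1) -2(0) + (-46) - 2(-15) = -16 ✓
  (2) -15 < -10 ✓
  (3) -15 = 5 × -3, remainder 0 ✓
  (4) 0 = 5 × 0, remainder 0 ✓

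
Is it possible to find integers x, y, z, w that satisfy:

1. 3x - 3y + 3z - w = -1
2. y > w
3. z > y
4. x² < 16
Yes

Take x = -2, y = 0, z = 1, w = -2. Substituting into each constraint:
  (1) 3(-2) - 3(0) + 3(1) + 2 = -1 ✓
  (2) 0 > -2 ✓
  (3) 1 > 0 ✓
  (4) x² = (-2)² = 4, and 4 < 16 ✓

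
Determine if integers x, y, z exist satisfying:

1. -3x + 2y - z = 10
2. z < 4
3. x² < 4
Yes

Take x = 0, y = 0, z = -10. Substituting into each constraint:
  (1) -3(0) + 2(0) + 10 = 10 ✓
  (2) -10 < 4 ✓
  (3) x² = (0)² = 0, and 0 < 4 ✓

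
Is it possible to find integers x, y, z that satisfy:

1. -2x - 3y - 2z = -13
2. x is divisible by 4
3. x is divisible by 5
Yes

Take x = 0, y = 1, z = 5. Substituting into each constraint:
  (1) -2(0) - 3(1) - 2(5) = -13 ✓
  (2) 0 = 4 × 0, remainder 0 ✓
  (3) 0 = 5 × 0, remainder 0 ✓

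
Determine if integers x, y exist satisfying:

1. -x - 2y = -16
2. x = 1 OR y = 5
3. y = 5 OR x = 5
Yes

Take x = 6, y = 5. Substituting into each constraint:
  (1) (-6) - 2(5) = -16 ✓
  (2) y = 5, target 5 ✓ (second branch holds)
  (3) y = 5, target 5 ✓ (first branch holds)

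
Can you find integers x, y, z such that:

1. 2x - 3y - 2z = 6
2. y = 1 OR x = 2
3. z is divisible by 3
No

The full constraint system is jointly infeasible over the integers. Each constraint and what it forces:

  - 2x - 3y - 2z = 6: is a linear equation tying the variables together
  - y = 1 OR x = 2: forces a choice: either y = 1 or x = 2
  - z is divisible by 3: restricts z to multiples of 3

Split on the disjunction (y = 1 OR x = 2):
  • If y = 1: with y = 1, writing z = 3z', every remaining term of the linear equation is divisible by 2, so the left side is ≡ 0 (mod 2); but the right side 9 ≡ 1 (mod 2). No integers can satisfy it.
  • If x = 2: with x = 2, writing z = 3z', every remaining term of the linear equation is divisible by 3, so the left side is ≡ 0 (mod 3); but the right side 2 ≡ 2 (mod 3). No integers can satisfy it.
Both branches are infeasible, so the system has no integer solution.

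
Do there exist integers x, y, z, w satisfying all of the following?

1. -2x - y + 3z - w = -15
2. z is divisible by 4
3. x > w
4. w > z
Yes

Take x = 2, y = 10, z = 0, w = 1. Substituting into each constraint:
  (1) -2(2) + (-10) + 3(0) + (-1) = -15 ✓
  (2) 0 = 4 × 0, remainder 0 ✓
  (3) 2 > 1 ✓
  (4) 1 > 0 ✓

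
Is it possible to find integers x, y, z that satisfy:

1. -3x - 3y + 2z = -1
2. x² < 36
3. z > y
Yes

Take x = 1, y = 0, z = 1. Substituting into each constraint:
  (1) -3(1) - 3(0) + 2(1) = -1 ✓
  (2) x² = (1)² = 1, and 1 < 36 ✓
  (3) 1 > 0 ✓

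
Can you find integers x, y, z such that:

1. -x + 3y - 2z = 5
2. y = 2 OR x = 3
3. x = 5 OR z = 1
Yes

Take x = 5, y = 2, z = -2. Substituting into each constraint:
  (1) (-5) + 3(2) - 2(-2) = 5 ✓
  (2) y = 2, target 2 ✓ (first branch holds)
  (3) x = 5, target 5 ✓ (first branch holds)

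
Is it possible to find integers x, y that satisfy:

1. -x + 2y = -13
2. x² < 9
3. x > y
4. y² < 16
No

A contradictory subset is {-x + 2y = -13, x² < 9, y² < 16}. No integer assignment can satisfy these jointly:

  - -x + 2y = -13: is a linear equation tying the variables together
  - x² < 9: restricts x to |x| ≤ 2
  - y² < 16: restricts y to |y| ≤ 3

Range argument: with x ∈ [-2, 2], y ∈ [-3, 3], the left side of the equation is at least -8, but the right side is -13 < -8. No integer solution exists.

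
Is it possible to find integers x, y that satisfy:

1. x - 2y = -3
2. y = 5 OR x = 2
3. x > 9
No

The full constraint system is jointly infeasible over the integers. Each constraint and what it forces:

  - x - 2y = -3: is a linear equation tying the variables together
  - y = 5 OR x = 2: forces a choice: either y = 5 or x = 2
  - x > 9: bounds one variable relative to a constant

Split on the disjunction (y = 5 OR x = 2):
  • If y = 5: the equation forces x = 7, which contradicts the bound x ≥ 10.
  • If x = 2: this contradicts the bound x ≥ 10.
Both branches are infeasible, so the system has no integer solution.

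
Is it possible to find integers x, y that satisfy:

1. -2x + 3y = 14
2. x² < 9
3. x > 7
No

A contradictory subset is {x² < 9, x > 7}. No integer assignment can satisfy these jointly:

  - x² < 9: restricts x to |x| ≤ 2
  - x > 7: bounds one variable relative to a constant

Direct contradiction: the bounds on x require x ≥ 8 and x ≤ 2 simultaneously, which is empty.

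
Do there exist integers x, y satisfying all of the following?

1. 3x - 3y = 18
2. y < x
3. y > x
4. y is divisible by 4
No

A contradictory subset is {y < x, y > x}. No integer assignment can satisfy these jointly:

  - y < x: bounds one variable relative to another variable
  - y > x: bounds one variable relative to another variable

Direct contradiction: x > y and y > x cannot both hold.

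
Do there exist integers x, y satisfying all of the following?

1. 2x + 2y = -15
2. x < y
No

Even the single constraint (2x + 2y = -15) is infeasible over the integers.

  - 2x + 2y = -15: every term on the left is divisible by 2, so the LHS ≡ 0 (mod 2), but the RHS -15 is not — no integer solution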